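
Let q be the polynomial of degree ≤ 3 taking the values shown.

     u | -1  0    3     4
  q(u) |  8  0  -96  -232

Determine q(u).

q(u) = -4u^3 + 2u^2 - 2u

Write q(u) = au^3 + bu^2 + cu + d. Substituting each data point gives a linear system:
  -a + b - c + d = 8
  d = 0
  27a + 9b + 3c + d = -96
  64a + 16b + 4c + d = -232
Solving the system yields a = -4, b = 2, c = -2, d = 0.
So q(u) = -4u^3 + 2u^2 - 2u.
Check: q(3) = -96. ✓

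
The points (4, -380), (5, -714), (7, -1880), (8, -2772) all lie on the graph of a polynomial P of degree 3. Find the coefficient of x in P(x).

-2

Write P(x) = ax^3 + bx^2 + cx + d. Substituting each data point gives a linear system:
  64a + 16b + 4c + d = -380
  125a + 25b + 5c + d = -714
  343a + 49b + 7c + d = -1880
  512a + 64b + 8c + d = -2772
Solving the system yields a = -5, b = -3, c = -2, d = -4.
So P(x) = -5x³ - 3x² - 2x - 4.
The coefficient of x is -2.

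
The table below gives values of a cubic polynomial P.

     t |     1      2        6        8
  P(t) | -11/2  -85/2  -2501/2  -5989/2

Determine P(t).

P(t) = -6t^3 + t^2 + 2t - 5/2

Write P(t) = at^3 + bt^2 + ct + d. Substituting each data point gives a linear system:
  a + b + c + d = -11/2
  8a + 4b + 2c + d = -85/2
  216a + 36b + 6c + d = -2501/2
  512a + 64b + 8c + d = -5989/2
Solving the system yields a = -6, b = 1, c = 2, d = -5/2.
So P(t) = -6t^3 + t^2 + 2t - 5/2.
Check: P(6) = -2501/2. ✓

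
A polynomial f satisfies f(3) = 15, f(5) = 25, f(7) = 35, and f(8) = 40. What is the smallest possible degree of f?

1

Divided differences on the nodes 3, 5, 7, 8:
  order 0: 15  25  35  40
  order 1: 5  5  5
  order 2: 0  0
  order 3: 0
The order-1 divided differences are all 5 (nonzero) and every higher order vanishes, so the data lies on a polynomial of degree exactly 1.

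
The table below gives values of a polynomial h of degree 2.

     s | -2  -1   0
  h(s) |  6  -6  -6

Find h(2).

30

Write h(s) = as^2 + bs + c. Substituting each data point gives a linear system:
  4a - 2b + c = 6
  a - b + c = -6
  c = -6
Solving the system yields a = 6, b = 6, c = -6.
So h(s) = 6s² + 6s - 6.
Then h(2) = 30.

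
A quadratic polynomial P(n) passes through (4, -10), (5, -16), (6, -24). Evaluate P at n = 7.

Using the Lagrange interpolation formula with nodes 4, 5, 6:
  L_0(n) = (n - 5)(n - 6) / 2
  L_1(n) = (n - 4)(n - 6) / -1
  L_2(n) = (n - 4)(n - 5) / 2
Then P(n) = -10·L_0(n) - 16·L_1(n) - 24·L_2(n).
Expanding and collecting terms gives P(n) = -n^2 + 3n - 6.
Evaluating at n = 7: P(7) = -34.

-34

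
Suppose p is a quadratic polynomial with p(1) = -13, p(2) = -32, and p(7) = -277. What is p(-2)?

-16

Write p(s) = as^2 + bs + c. Substituting each data point gives a linear system:
  a + b + c = -13
  4a + 2b + c = -32
  49a + 7b + c = -277
Solving the system yields a = -5, b = -4, c = -4.
So p(s) = -5s^2 - 4s - 4.
Then p(-2) = -16.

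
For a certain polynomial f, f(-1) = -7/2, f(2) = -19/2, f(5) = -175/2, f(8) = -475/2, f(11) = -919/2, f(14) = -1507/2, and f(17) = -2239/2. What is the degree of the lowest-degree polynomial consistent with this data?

Forward differences of the values at n = -1, 2, 5, 8, 11, 14, 17:
  f  : -7/2  -19/2  -175/2  -475/2  -919/2  -1507/2  -2239/2
  Δ  : -6  -78  -150  -222  -294  -366
  Δ^2: -72  -72  -72  -72  -72
  Δ^3: 0  0  0  0
  Δ^4: 0  0  0
  Δ^5: 0  0
  Δ^6: 0
The second differences are constant (-72) and nonzero, while all higher differences vanish, so the minimal degree is 2.

2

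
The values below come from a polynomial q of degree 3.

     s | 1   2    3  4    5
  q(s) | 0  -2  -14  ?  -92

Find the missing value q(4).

The 4 known points determine the degree-3 polynomial uniquely.
Write q(s) = as^3 + bs^2 + cs + d. Substituting each data point gives a linear system:
  a + b + c + d = 0
  8a + 4b + 2c + d = -2
  27a + 9b + 3c + d = -14
  125a + 25b + 5c + d = -92
Solving the system yields a = -1, b = 1, c = 2, d = -2.
So q(s) = -s^3 + s^2 + 2s - 2.
Then q(4) = -42.

-42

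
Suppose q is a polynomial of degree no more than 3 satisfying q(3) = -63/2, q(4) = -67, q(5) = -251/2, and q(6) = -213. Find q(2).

Write q(x) = ax^3 + bx^2 + cx + d. Substituting each data point gives a linear system:
  27a + 9b + 3c + d = -63/2
  64a + 16b + 4c + d = -67
  125a + 25b + 5c + d = -251/2
  216a + 36b + 6c + d = -213
Solving the system yields a = -1, b = 1/2, c = -2, d = -3.
So q(x) = -x³ + (1/2)x² - 2x - 3.
Then q(2) = -13.

-13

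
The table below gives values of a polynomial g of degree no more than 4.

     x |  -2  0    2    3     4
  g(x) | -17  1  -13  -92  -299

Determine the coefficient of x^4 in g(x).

-1

Write g(x) = ax^4 + bx^3 + cx^2 + dx + e. Substituting each data point gives a linear system:
  16a - 8b + 4c - 2d + e = -17
  e = 1
  16a + 8b + 4c + 2d + e = -13
  81a + 27b + 9c + 3d + e = -92
  256a + 64b + 16c + 4d + e = -299
Solving the system yields a = -1, b = -1, c = 0, d = 5, e = 1.
So g(x) = -x^4 - x^3 + 5x + 1.
The leading coefficient is -1.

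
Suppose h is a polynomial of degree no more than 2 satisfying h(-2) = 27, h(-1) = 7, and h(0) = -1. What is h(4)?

87

Forward differences of the values at x = -2, -1, 0:
  h  : 27  7  -1
  Δ  : -20  -8
  Δ^2: 12
The second differences are constant, confirming degree 2.
Interpolating (Newton forward form) and evaluating at x = 4 gives h(4) = 87.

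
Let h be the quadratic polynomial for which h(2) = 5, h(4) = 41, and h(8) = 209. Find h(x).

h(x) = 4x^2 - 6x + 1

Write h(x) = ax^2 + bx + c. Substituting each data point gives a linear system:
  4a + 2b + c = 5
  16a + 4b + c = 41
  64a + 8b + c = 209
Solving the system yields a = 4, b = -6, c = 1.
So h(x) = 4x^2 - 6x + 1.
Check: h(2) = 5. ✓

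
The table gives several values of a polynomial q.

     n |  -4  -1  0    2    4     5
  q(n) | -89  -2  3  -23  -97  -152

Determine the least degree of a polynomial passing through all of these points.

2

Divided differences on the nodes -4, -1, 0, 2, 4, 5:
  order 0: -89  -2  3  -23  -97  -152
  order 1: 29  5  -13  -37  -55
  order 2: -6  -6  -6  -6
  order 3: 0  0  0
  order 4: 0  0
  order 5: 0
The order-2 divided differences are all -6 (nonzero) and every higher order vanishes, so the data lies on a polynomial of degree exactly 2.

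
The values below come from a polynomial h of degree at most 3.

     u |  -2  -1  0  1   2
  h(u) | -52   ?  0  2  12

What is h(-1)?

The 4 known points determine the degree-3 polynomial uniquely.
Write h(u) = au^3 + bu^2 + cu + d. Substituting each data point gives a linear system:
  -8a + 4b - 2c + d = -52
  d = 0
  a + b + c + d = 2
  8a + 4b + 2c + d = 12
Solving the system yields a = 3, b = -5, c = 4, d = 0.
So h(u) = 3u^3 - 5u^2 + 4u.
Then h(-1) = -12.

-12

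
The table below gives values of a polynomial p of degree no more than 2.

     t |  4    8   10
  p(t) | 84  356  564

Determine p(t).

p(t) = 6t^2 - 4t + 4

Using the Lagrange interpolation formula with nodes 4, 8, 10:
  L_0(t) = (t - 8)(t - 10) / 24
  L_1(t) = (t - 4)(t - 10) / -8
  L_2(t) = (t - 4)(t - 8) / 12
Then p(t) = 84·L_0(t) + 356·L_1(t) + 564·L_2(t).
Expanding and collecting terms gives p(t) = 6t² - 4t + 4.
Check: p(10) = 564. ✓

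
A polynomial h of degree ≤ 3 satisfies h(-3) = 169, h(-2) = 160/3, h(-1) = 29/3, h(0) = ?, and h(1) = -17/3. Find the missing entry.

On equispaced nodes a degree-3 polynomial has vanishing fourth forward difference, so
  h(-3) - 4·h(-2) + 6·h(-1) - 4·h(0) + h(1) = 0.
Substituting the known values and solving for h(0):
  -4·h(0) = -8
  h(0) = 2.

2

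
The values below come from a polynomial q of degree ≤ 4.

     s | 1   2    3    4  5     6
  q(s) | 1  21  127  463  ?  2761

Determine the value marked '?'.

On equispaced nodes a degree-4 polynomial has vanishing fifth forward difference, so
  - q(1) + 5·q(2) - 10·q(3) + 10·q(4) - 5·q(5) + q(6) = 0.
Substituting the known values and solving for q(5):
  -5·q(5) = -6225
  q(5) = 1245.

1245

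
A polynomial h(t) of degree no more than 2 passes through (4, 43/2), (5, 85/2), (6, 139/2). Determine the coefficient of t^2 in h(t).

3

Write h(t) = at^2 + bt + c. Substituting each data point gives a linear system:
  16a + 4b + c = 43/2
  25a + 5b + c = 85/2
  36a + 6b + c = 139/2
Solving the system yields a = 3, b = -6, c = -5/2.
So h(t) = 3t² - 6t - 5/2.
The leading coefficient is 3.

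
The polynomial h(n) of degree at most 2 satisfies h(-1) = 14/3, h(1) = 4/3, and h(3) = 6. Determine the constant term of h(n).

Write h(n) = an^2 + bn + c. Substituting each data point gives a linear system:
  a - b + c = 14/3
  a + b + c = 4/3
  9a + 3b + c = 6
Solving the system yields a = 1, b = -5/3, c = 2.
So h(n) = n² - (5/3)n + 2.
The constant term is 2.

2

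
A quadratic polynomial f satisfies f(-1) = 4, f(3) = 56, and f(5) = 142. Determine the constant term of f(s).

Write f(s) = as^2 + bs + c. Substituting each data point gives a linear system:
  a - b + c = 4
  9a + 3b + c = 56
  25a + 5b + c = 142
Solving the system yields a = 5, b = 3, c = 2.
So f(s) = 5s^2 + 3s + 2.
The constant term is 2.

2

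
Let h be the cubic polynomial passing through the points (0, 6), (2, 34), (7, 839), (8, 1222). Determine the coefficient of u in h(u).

Write h(u) = au^3 + bu^2 + cu + d. Substituting each data point gives a linear system:
  d = 6
  8a + 4b + 2c + d = 34
  343a + 49b + 7c + d = 839
  512a + 64b + 8c + d = 1222
Solving the system yields a = 2, b = 3, c = 0, d = 6.
So h(u) = 2u^3 + 3u^2 + 6.
The coefficient of u is 0.

0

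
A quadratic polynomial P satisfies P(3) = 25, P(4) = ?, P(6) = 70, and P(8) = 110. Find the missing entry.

The 3 known points determine the degree-2 polynomial uniquely.
Write P(t) = at^2 + bt + c. Substituting each data point gives a linear system:
  9a + 3b + c = 25
  36a + 6b + c = 70
  64a + 8b + c = 110
Solving the system yields a = 1, b = 6, c = -2.
So P(t) = t^2 + 6t - 2.
Then P(4) = 38.

38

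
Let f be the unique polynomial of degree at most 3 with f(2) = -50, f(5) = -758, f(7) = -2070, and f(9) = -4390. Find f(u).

f(u) = -6u^3 - 2u + 2

Using the Lagrange interpolation formula with nodes 2, 5, 7, 9:
  L_0(u) = (u - 5)(u - 7)(u - 9) / -105
  L_1(u) = (u - 2)(u - 7)(u - 9) / 24
  L_2(u) = (u - 2)(u - 5)(u - 9) / -20
  L_3(u) = (u - 2)(u - 5)(u - 7) / 56
Then f(u) = -50·L_0(u) - 758·L_1(u) - 2070·L_2(u) - 4390·L_3(u).
Expanding and collecting terms gives f(u) = -6u^3 - 2u + 2.
Check: f(7) = -2070. ✓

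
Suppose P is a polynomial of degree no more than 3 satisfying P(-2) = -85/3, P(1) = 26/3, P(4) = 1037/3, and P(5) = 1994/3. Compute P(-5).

Write P(t) = at^3 + bt^2 + ct + d. Substituting each data point gives a linear system:
  -8a + 4b - 2c + d = -85/3
  a + b + c + d = 26/3
  64a + 16b + 4c + d = 1037/3
  125a + 25b + 5c + d = 1994/3
Solving the system yields a = 5, b = 5/3, c = -1, d = 3.
So P(t) = 5t³ + (5/3)t² - t + 3.
Then P(-5) = -1726/3.

-1726/3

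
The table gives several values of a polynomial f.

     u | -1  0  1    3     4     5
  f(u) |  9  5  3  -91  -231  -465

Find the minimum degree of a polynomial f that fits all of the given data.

3

Divided differences on the nodes -1, 0, 1, 3, 4, 5:
  order 0: 9  5  3  -91  -231  -465
  order 1: -4  -2  -47  -140  -234
  order 2: 1  -15  -31  -47
  order 3: -4  -4  -4
  order 4: 0  0
  order 5: 0
The order-3 divided differences are all -4 (nonzero) and every higher order vanishes, so the data lies on a polynomial of degree exactly 3.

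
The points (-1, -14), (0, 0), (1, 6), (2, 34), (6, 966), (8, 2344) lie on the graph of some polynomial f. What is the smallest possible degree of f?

Divided differences on the nodes -1, 0, 1, 2, 6, 8:
  order 0: -14  0  6  34  966  2344
  order 1: 14  6  28  233  689
  order 2: -4  11  41  76
  order 3: 5  5  5
  order 4: 0  0
  order 5: 0
The order-3 divided differences are all 5 (nonzero) and every higher order vanishes, so the data lies on a polynomial of degree exactly 3.

3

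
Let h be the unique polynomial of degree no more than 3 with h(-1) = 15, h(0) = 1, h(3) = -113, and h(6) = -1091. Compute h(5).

Write h(s) = as^3 + bs^2 + cs + d. Substituting each data point gives a linear system:
  -a + b - c + d = 15
  d = 1
  27a + 9b + 3c + d = -113
  216a + 36b + 6c + d = -1091
Solving the system yields a = -6, b = 6, c = -2, d = 1.
So h(s) = -6s³ + 6s² - 2s + 1.
Then h(5) = -609.

-609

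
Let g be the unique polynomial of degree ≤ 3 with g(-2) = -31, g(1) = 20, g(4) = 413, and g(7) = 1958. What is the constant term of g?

Write g(t) = at^3 + bt^2 + ct + d. Substituting each data point gives a linear system:
  -8a + 4b - 2c + d = -31
  a + b + c + d = 20
  64a + 16b + 4c + d = 413
  343a + 49b + 7c + d = 1958
Solving the system yields a = 5, b = 4, c = 6, d = 5.
So g(t) = 5t³ + 4t² + 6t + 5.
The constant term is 5.

5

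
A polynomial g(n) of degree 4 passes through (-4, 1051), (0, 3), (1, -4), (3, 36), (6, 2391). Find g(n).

Write g(n) = an^4 + bn^3 + cn^2 + dn + e. Substituting each data point gives a linear system:
  256a - 64b + 16c - 4d + e = 1051
  e = 3
  a + b + c + d + e = -4
  81a + 27b + 9c + 3d + e = 36
  1296a + 216b + 36c + 6d + e = 2391
Solving the system yields a = 3, b = -6, c = -6, d = 2, e = 3.
So g(n) = 3n^4 - 6n^3 - 6n^2 + 2n + 3.
Check: g(3) = 36. ✓

g(n) = 3n^4 - 6n^3 - 6n^2 + 2n + 3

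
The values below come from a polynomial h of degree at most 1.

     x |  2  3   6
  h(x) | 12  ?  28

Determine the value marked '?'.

The 2 known points determine the degree-1 polynomial uniquely.
Write h(x) = ax + b. Substituting each data point gives a linear system:
  2a + b = 12
  6a + b = 28
Solving the system yields a = 4, b = 4.
So h(x) = 4x + 4.
Then h(3) = 16.

16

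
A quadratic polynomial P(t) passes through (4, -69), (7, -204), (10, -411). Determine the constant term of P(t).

-1

Write P(t) = at^2 + bt + c. Substituting each data point gives a linear system:
  16a + 4b + c = -69
  49a + 7b + c = -204
  100a + 10b + c = -411
Solving the system yields a = -4, b = -1, c = -1.
So P(t) = -4t^2 - t - 1.
The constant term is -1.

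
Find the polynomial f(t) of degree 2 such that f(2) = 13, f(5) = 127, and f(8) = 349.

f(t) = 6t^2 - 4t - 3

Write f(t) = at^2 + bt + c. Substituting each data point gives a linear system:
  4a + 2b + c = 13
  25a + 5b + c = 127
  64a + 8b + c = 349
Solving the system yields a = 6, b = -4, c = -3.
So f(t) = 6t² - 4t - 3.
Check: f(2) = 13. ✓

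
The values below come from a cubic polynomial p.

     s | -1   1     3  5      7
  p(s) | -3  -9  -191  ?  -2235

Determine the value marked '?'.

-837

The 4 known points determine the degree-3 polynomial uniquely.
Write p(s) = as^3 + bs^2 + cs + d. Substituting each data point gives a linear system:
  -a + b - c + d = -3
  a + b + c + d = -9
  27a + 9b + 3c + d = -191
  343a + 49b + 7c + d = -2235
Solving the system yields a = -6, b = -4, c = 3, d = -2.
So p(s) = -6s^3 - 4s^2 + 3s - 2.
Then p(5) = -837.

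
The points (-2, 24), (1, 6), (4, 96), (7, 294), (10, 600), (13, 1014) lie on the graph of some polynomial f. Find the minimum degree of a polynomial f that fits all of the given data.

2

Forward differences of the values at x = -2, 1, 4, 7, 10, 13:
  f  : 24  6  96  294  600  1014
  Δ  : -18  90  198  306  414
  Δ^2: 108  108  108  108
  Δ^3: 0  0  0
  Δ^4: 0  0
  Δ^5: 0
The second differences are constant (108) and nonzero, while all higher differences vanish, so the minimal degree is 2.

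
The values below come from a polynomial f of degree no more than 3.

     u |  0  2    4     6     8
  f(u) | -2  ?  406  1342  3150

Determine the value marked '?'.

54

On equispaced nodes a degree-3 polynomial has vanishing fourth forward difference, so
  f(0) - 4·f(2) + 6·f(4) - 4·f(6) + f(8) = 0.
Substituting the known values and solving for f(2):
  -4·f(2) = -216
  f(2) = 54.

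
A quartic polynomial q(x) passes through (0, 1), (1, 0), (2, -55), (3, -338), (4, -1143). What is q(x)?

Using the Lagrange interpolation formula with nodes 0, 1, 2, 3, 4:
  L_0(x) = (x - 1)(x - 2)(x - 3)(x - 4) / 24
  L_1(x) = x(x - 2)(x - 3)(x - 4) / -6
  L_2(x) = x(x - 1)(x - 3)(x - 4) / 4
  L_3(x) = x(x - 1)(x - 2)(x - 4) / -6
  L_4(x) = x(x - 1)(x - 2)(x - 3) / 24
Then q(x) = 1·L_0(x) + 0·L_1(x) - 55·L_2(x) - 338·L_3(x) - 1143·L_4(x).
Expanding and collecting terms gives q(x) = -5x⁴ + x³ + 5x² - 2x + 1.
Check: q(3) = -338. ✓

q(x) = -5x^4 + x^3 + 5x^2 - 2x + 1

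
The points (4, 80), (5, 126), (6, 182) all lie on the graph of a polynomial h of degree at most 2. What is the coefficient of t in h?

1

Write h(t) = at^2 + bt + c. Substituting each data point gives a linear system:
  16a + 4b + c = 80
  25a + 5b + c = 126
  36a + 6b + c = 182
Solving the system yields a = 5, b = 1, c = -4.
So h(t) = 5t² + t - 4.
The coefficient of t is 1.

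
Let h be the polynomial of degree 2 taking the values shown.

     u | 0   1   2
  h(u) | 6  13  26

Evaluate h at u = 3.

45

Forward differences of the values at u = 0, 1, 2:
  h  : 6  13  26
  Δ  : 7  13
  Δ^2: 6
The second differences are constant, confirming degree 2.
Interpolating (Newton forward form) and evaluating at u = 3 gives h(3) = 45.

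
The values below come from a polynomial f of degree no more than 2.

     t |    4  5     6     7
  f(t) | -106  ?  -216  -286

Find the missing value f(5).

The 3 known points determine the degree-2 polynomial uniquely.
Write f(t) = at^2 + bt + c. Substituting each data point gives a linear system:
  16a + 4b + c = -106
  36a + 6b + c = -216
  49a + 7b + c = -286
Solving the system yields a = -5, b = -5, c = -6.
So f(t) = -5t² - 5t - 6.
Then f(5) = -156.

-156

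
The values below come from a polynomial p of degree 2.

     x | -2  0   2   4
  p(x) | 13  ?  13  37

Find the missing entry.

The 3 known points determine the degree-2 polynomial uniquely.
Write p(x) = ax^2 + bx + c. Substituting each data point gives a linear system:
  4a - 2b + c = 13
  4a + 2b + c = 13
  16a + 4b + c = 37
Solving the system yields a = 2, b = 0, c = 5.
So p(x) = 2x^2 + 5.
Then p(0) = 5.

5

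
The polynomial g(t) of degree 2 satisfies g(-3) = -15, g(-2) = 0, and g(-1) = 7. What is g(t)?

g(t) = -4t^2 - 5t + 6

Write g(t) = at^2 + bt + c. Substituting each data point gives a linear system:
  9a - 3b + c = -15
  4a - 2b + c = 0
  a - b + c = 7
Solving the system yields a = -4, b = -5, c = 6.
So g(t) = -4t^2 - 5t + 6.
Check: g(-2) = 0. ✓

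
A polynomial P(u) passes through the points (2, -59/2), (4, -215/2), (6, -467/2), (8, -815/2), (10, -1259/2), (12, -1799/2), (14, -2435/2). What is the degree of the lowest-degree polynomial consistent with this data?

2

Forward differences of the values at u = 2, 4, 6, 8, 10, 12, 14:
  P  : -59/2  -215/2  -467/2  -815/2  -1259/2  -1799/2  -2435/2
  Δ  : -78  -126  -174  -222  -270  -318
  Δ^2: -48  -48  -48  -48  -48
  Δ^3: 0  0  0  0
  Δ^4: 0  0  0
  Δ^5: 0  0
  Δ^6: 0
The second differences are constant (-48) and nonzero, while all higher differences vanish, so the minimal degree is 2.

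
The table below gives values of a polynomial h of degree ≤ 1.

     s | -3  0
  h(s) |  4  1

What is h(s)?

Write h(s) = as + b. Substituting each data point gives a linear system:
  -3a + b = 4
  b = 1
Solving the system yields a = -1, b = 1.
So h(s) = -s + 1.
Check: h(-3) = 4. ✓

h(s) = -s + 1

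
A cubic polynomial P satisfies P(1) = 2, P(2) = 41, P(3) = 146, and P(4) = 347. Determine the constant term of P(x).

-1

Write P(x) = ax^3 + bx^2 + cx + d. Substituting each data point gives a linear system:
  a + b + c + d = 2
  8a + 4b + 2c + d = 41
  27a + 9b + 3c + d = 146
  64a + 16b + 4c + d = 347
Solving the system yields a = 5, b = 3, c = -5, d = -1.
So P(x) = 5x^3 + 3x^2 - 5x - 1.
The constant term is -1.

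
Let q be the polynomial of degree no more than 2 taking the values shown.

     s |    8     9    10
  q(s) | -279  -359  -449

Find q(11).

Write q(s) = as^2 + bs + c. Substituting each data point gives a linear system:
  64a + 8b + c = -279
  81a + 9b + c = -359
  100a + 10b + c = -449
Solving the system yields a = -5, b = 5, c = 1.
So q(s) = -5s^2 + 5s + 1.
Then q(11) = -549.

-549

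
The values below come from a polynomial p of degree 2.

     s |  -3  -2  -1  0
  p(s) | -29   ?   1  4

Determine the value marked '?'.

The 3 known points determine the degree-2 polynomial uniquely.
Write p(s) = as^2 + bs + c. Substituting each data point gives a linear system:
  9a - 3b + c = -29
  a - b + c = 1
  c = 4
Solving the system yields a = -4, b = -1, c = 4.
So p(s) = -4s^2 - s + 4.
Then p(-2) = -10.

-10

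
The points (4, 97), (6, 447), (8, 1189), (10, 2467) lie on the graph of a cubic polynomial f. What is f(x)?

f(x) = 3x^3 - 5x^2 - 3x - 3

Write f(x) = ax^3 + bx^2 + cx + d. Substituting each data point gives a linear system:
  64a + 16b + 4c + d = 97
  216a + 36b + 6c + d = 447
  512a + 64b + 8c + d = 1189
  1000a + 100b + 10c + d = 2467
Solving the system yields a = 3, b = -5, c = -3, d = -3.
So f(x) = 3x^3 - 5x^2 - 3x - 3.
Check: f(6) = 447. ✓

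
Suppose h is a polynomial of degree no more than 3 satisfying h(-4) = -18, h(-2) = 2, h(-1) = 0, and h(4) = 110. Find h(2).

Using the Lagrange interpolation formula with nodes -4, -2, -1, 4:
  L_0(n) = (n + 2)(n + 1)(n - 4) / -48
  L_1(n) = (n + 4)(n + 1)(n - 4) / 12
  L_2(n) = (n + 4)(n + 2)(n - 4) / -15
  L_3(n) = (n + 4)(n + 2)(n + 1) / 240
Then h(n) = -18·L_0(n) + 2·L_1(n) + 0·L_2(n) + 110·L_3(n).
Expanding and collecting terms gives h(n) = n³ + 3n² - 2.
Evaluating at n = 2: h(2) = 18.

18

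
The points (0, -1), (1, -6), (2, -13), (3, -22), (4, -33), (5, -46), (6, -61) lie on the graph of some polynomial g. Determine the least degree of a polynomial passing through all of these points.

Forward differences of the values at u = 0, 1, 2, 3, 4, 5, 6:
  g  : -1  -6  -13  -22  -33  -46  -61
  Δ  : -5  -7  -9  -11  -13  -15
  Δ^2: -2  -2  -2  -2  -2
  Δ^3: 0  0  0  0
  Δ^4: 0  0  0
  Δ^5: 0  0
  Δ^6: 0
The second differences are constant (-2) and nonzero, while all higher differences vanish, so the minimal degree is 2.

2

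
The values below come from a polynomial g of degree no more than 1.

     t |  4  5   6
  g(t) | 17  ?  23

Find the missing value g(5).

On equispaced nodes a degree-1 polynomial has vanishing second forward difference, so
  g(4) - 2·g(5) + g(6) = 0.
Substituting the known values and solving for g(5):
  -2·g(5) = -40
  g(5) = 20.

20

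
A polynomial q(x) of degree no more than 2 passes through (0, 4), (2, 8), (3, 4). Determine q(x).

Write q(x) = ax^2 + bx + c. Substituting each data point gives a linear system:
  c = 4
  4a + 2b + c = 8
  9a + 3b + c = 4
Solving the system yields a = -2, b = 6, c = 4.
So q(x) = -2x^2 + 6x + 4.
Check: q(0) = 4. ✓

q(x) = -2x^2 + 6x + 4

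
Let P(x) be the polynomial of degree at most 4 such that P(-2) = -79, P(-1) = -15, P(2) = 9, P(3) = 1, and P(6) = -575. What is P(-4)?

Using the Lagrange interpolation formula with nodes -2, -1, 2, 3, 6:
  L_0(x) = (x + 1)(x - 2)(x - 3)(x - 6) / 160
  L_1(x) = (x + 2)(x - 2)(x - 3)(x - 6) / -84
  L_2(x) = (x + 2)(x + 1)(x - 3)(x - 6) / 48
  L_3(x) = (x + 2)(x + 1)(x - 2)(x - 6) / -60
  L_4(x) = (x + 2)(x + 1)(x - 2)(x - 3) / 672
Then P(x) = -79·L_0(x) - 15·L_1(x) + 9·L_2(x) + 1·L_3(x) - 575·L_4(x).
Expanding and collecting terms gives P(x) = -x^4 + 4x^3 - 5x^2 + 6x + 1.
Evaluating at x = -4: P(-4) = -615.

-615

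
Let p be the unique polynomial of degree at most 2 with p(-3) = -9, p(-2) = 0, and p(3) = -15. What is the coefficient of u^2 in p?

-2

Write p(u) = au^2 + bu + c. Substituting each data point gives a linear system:
  9a - 3b + c = -9
  4a - 2b + c = 0
  9a + 3b + c = -15
Solving the system yields a = -2, b = -1, c = 6.
So p(u) = -2u^2 - u + 6.
The leading coefficient is -2.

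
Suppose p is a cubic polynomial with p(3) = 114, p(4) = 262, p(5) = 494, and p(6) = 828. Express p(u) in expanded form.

Write p(u) = au^3 + bu^2 + cu + d. Substituting each data point gives a linear system:
  27a + 9b + 3c + d = 114
  64a + 16b + 4c + d = 262
  125a + 25b + 5c + d = 494
  216a + 36b + 6c + d = 828
Solving the system yields a = 3, b = 6, c = -5, d = -6.
So p(u) = 3u³ + 6u² - 5u - 6.
Check: p(5) = 494. ✓

p(u) = 3u^3 + 6u^2 - 5u - 6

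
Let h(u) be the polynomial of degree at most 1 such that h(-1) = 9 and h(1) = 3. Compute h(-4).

Write h(u) = au + b. Substituting each data point gives a linear system:
  -a + b = 9
  a + b = 3
Solving the system yields a = -3, b = 6.
So h(u) = -3u + 6.
Then h(-4) = 18.

18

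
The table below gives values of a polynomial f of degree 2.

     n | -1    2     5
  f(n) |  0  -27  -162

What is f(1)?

-6

Write f(n) = an^2 + bn + c. Substituting each data point gives a linear system:
  a - b + c = 0
  4a + 2b + c = -27
  25a + 5b + c = -162
Solving the system yields a = -6, b = -3, c = 3.
So f(n) = -6n^2 - 3n + 3.
Then f(1) = -6.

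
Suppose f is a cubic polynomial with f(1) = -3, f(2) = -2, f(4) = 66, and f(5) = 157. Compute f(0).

2

Write f(t) = at^3 + bt^2 + ct + d. Substituting each data point gives a linear system:
  a + b + c + d = -3
  8a + 4b + 2c + d = -2
  64a + 16b + 4c + d = 66
  125a + 25b + 5c + d = 157
Solving the system yields a = 2, b = -3, c = -4, d = 2.
So f(t) = 2t^3 - 3t^2 - 4t + 2.
Then f(0) = 2.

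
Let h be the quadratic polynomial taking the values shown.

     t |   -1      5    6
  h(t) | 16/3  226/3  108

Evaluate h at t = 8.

Using the Lagrange interpolation formula with nodes -1, 5, 6:
  L_0(t) = (t - 5)(t - 6) / 42
  L_1(t) = (t + 1)(t - 6) / -6
  L_2(t) = (t + 1)(t - 5) / 7
Then h(t) = 16/3·L_0(t) + 226/3·L_1(t) + 108·L_2(t).
Expanding and collecting terms gives h(t) = 3t² - (1/3)t + 2.
Evaluating at t = 8: h(8) = 574/3.

574/3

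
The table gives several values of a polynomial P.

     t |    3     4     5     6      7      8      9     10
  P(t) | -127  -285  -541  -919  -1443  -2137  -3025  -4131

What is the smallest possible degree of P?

Forward differences of the values at t = 3, 4, 5, 6, 7, 8, 9, 10:
  P  : -127  -285  -541  -919  -1443  -2137  -3025  -4131
  Δ  : -158  -256  -378  -524  -694  -888  -1106
  Δ^2: -98  -122  -146  -170  -194  -218
  Δ^3: -24  -24  -24  -24  -24
  Δ^4: 0  0  0  0
  Δ^5: 0  0  0
  Δ^6: 0  0
  Δ^7: 0
The third differences are constant (-24) and nonzero, while all higher differences vanish, so the minimal degree is 3.

3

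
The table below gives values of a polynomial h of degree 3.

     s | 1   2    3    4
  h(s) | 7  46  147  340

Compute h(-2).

Using the Lagrange interpolation formula with nodes 1, 2, 3, 4:
  L_0(s) = (s - 2)(s - 3)(s - 4) / -6
  L_1(s) = (s - 1)(s - 3)(s - 4) / 2
  L_2(s) = (s - 1)(s - 2)(s - 4) / -2
  L_3(s) = (s - 1)(s - 2)(s - 3) / 6
Then h(s) = 7·L_0(s) + 46·L_1(s) + 147·L_2(s) + 340·L_3(s).
Expanding and collecting terms gives h(s) = 5s³ + s² + s.
Evaluating at s = -2: h(-2) = -38.

-38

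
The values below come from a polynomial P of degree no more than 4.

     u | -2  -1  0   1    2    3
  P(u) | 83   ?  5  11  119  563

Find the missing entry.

On equispaced nodes a degree-4 polynomial has vanishing fifth forward difference, so
  - P(-2) + 5·P(-1) - 10·P(0) + 10·P(1) - 5·P(2) + P(3) = 0.
Substituting the known values and solving for P(-1):
  5·P(-1) = 55
  P(-1) = 11.

11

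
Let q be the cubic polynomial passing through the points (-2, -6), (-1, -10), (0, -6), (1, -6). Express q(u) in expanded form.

q(u) = -2u^3 - 2u^2 + 4u - 6

Using the Lagrange interpolation formula with nodes -2, -1, 0, 1:
  L_0(u) = (u + 1)u(u - 1) / -6
  L_1(u) = (u + 2)u(u - 1) / 2
  L_2(u) = (u + 2)(u + 1)(u - 1) / -2
  L_3(u) = (u + 2)(u + 1)u / 6
Then q(u) = -6·L_0(u) - 10·L_1(u) - 6·L_2(u) - 6·L_3(u).
Expanding and collecting terms gives q(u) = -2u^3 - 2u^2 + 4u - 6.
Check: q(0) = -6. ✓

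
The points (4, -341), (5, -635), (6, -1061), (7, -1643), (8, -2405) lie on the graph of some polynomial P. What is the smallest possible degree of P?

Forward differences of the values at t = 4, 5, 6, 7, 8:
  P  : -341  -635  -1061  -1643  -2405
  Δ  : -294  -426  -582  -762
  Δ^2: -132  -156  -180
  Δ^3: -24  -24
  Δ^4: 0
The third differences are constant (-24) and nonzero, while all higher differences vanish, so the minimal degree is 3.

3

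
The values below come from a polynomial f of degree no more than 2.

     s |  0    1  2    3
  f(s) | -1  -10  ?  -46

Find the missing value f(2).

-25

The 3 known points determine the degree-2 polynomial uniquely.
Write f(s) = as^2 + bs + c. Substituting each data point gives a linear system:
  c = -1
  a + b + c = -10
  9a + 3b + c = -46
Solving the system yields a = -3, b = -6, c = -1.
So f(s) = -3s^2 - 6s - 1.
Then f(2) = -25.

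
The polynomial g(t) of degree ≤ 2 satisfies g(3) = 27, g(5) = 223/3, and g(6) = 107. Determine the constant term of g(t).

Write g(t) = at^2 + bt + c. Substituting each data point gives a linear system:
  9a + 3b + c = 27
  25a + 5b + c = 223/3
  36a + 6b + c = 107
Solving the system yields a = 3, b = -1/3, c = 1.
So g(t) = 3t² - (1/3)t + 1.
The constant term is 1.

1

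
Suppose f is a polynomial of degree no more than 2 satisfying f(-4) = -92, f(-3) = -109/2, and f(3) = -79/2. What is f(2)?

-17

Using the Lagrange interpolation formula with nodes -4, -3, 3:
  L_0(s) = (s + 3)(s - 3) / 7
  L_1(s) = (s + 4)(s - 3) / -6
  L_2(s) = (s + 4)(s + 3) / 42
Then f(s) = -92·L_0(s) - 109/2·L_1(s) - 79/2·L_2(s).
Expanding and collecting terms gives f(s) = -5s² + (5/2)s - 2.
Evaluating at s = 2: f(2) = -17.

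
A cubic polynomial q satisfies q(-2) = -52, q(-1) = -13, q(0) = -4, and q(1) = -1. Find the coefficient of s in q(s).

2

Write q(s) = as^3 + bs^2 + cs + d. Substituting each data point gives a linear system:
  -8a + 4b - 2c + d = -52
  -a + b - c + d = -13
  d = -4
  a + b + c + d = -1
Solving the system yields a = 4, b = -3, c = 2, d = -4.
So q(s) = 4s³ - 3s² + 2s - 4.
The coefficient of s is 2.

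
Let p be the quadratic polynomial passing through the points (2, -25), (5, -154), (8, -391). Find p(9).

-494

Using the Lagrange interpolation formula with nodes 2, 5, 8:
  L_0(x) = (x - 5)(x - 8) / 18
  L_1(x) = (x - 2)(x - 8) / -9
  L_2(x) = (x - 2)(x - 5) / 18
Then p(x) = -25·L_0(x) - 154·L_1(x) - 391·L_2(x).
Expanding and collecting terms gives p(x) = -6x^2 - x + 1.
Evaluating at x = 9: p(9) = -494.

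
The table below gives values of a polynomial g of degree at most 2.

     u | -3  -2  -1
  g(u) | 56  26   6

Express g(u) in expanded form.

g(u) = 5u^2 - 5u - 4

Write g(u) = au^2 + bu + c. Substituting each data point gives a linear system:
  9a - 3b + c = 56
  4a - 2b + c = 26
  a - b + c = 6
Solving the system yields a = 5, b = -5, c = -4.
So g(u) = 5u^2 - 5u - 4.
Check: g(-3) = 56. ✓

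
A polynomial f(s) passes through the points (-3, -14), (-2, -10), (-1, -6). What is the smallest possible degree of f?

1

Forward differences of the values at s = -3, -2, -1:
  f  : -14  -10  -6
  Δ  : 4  4
  Δ^2: 0
The first differences are constant (4) and nonzero, while all higher differences vanish, so the minimal degree is 1.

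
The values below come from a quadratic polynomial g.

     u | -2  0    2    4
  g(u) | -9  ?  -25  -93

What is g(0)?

On equispaced nodes a degree-2 polynomial has vanishing third forward difference, so
  - g(-2) + 3·g(0) - 3·g(2) + g(4) = 0.
Substituting the known values and solving for g(0):
  3·g(0) = 9
  g(0) = 3.

3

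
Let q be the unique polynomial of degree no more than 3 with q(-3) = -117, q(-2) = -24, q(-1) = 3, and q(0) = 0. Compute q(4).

408

Write q(s) = as^3 + bs^2 + cs + d. Substituting each data point gives a linear system:
  -27a + 9b - 3c + d = -117
  -8a + 4b - 2c + d = -24
  -a + b - c + d = 3
  d = 0
Solving the system yields a = 6, b = 3, c = -6, d = 0.
So q(s) = 6s³ + 3s² - 6s.
Then q(4) = 408.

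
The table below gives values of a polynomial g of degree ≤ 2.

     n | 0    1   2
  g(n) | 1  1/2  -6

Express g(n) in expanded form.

Using the Lagrange interpolation formula with nodes 0, 1, 2:
  L_0(n) = (n - 1)(n - 2) / 2
  L_1(n) = n(n - 2) / -1
  L_2(n) = n(n - 1) / 2
Then g(n) = 1·L_0(n) + 1/2·L_1(n) - 6·L_2(n).
Expanding and collecting terms gives g(n) = -3n^2 + (5/2)n + 1.
Check: g(0) = 1. ✓

g(n) = -3n^2 + (5/2)n + 1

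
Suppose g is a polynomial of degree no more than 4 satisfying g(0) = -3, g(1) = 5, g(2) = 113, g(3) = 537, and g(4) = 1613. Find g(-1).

-7

Write g(s) = as^4 + bs^3 + cs^2 + ds + e. Substituting each data point gives a linear system:
  e = -3
  a + b + c + d + e = 5
  16a + 8b + 4c + 2d + e = 113
  81a + 27b + 9c + 3d + e = 537
  256a + 64b + 16c + 4d + e = 1613
Solving the system yields a = 5, b = 6, c = -3, d = 0, e = -3.
So g(s) = 5s^4 + 6s^3 - 3s^2 - 3.
Then g(-1) = -7.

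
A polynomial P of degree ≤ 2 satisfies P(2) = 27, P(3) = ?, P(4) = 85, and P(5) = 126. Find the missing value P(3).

52

The 3 known points determine the degree-2 polynomial uniquely.
Write P(t) = at^2 + bt + c. Substituting each data point gives a linear system:
  4a + 2b + c = 27
  16a + 4b + c = 85
  25a + 5b + c = 126
Solving the system yields a = 4, b = 5, c = 1.
So P(t) = 4t² + 5t + 1.
Then P(3) = 52.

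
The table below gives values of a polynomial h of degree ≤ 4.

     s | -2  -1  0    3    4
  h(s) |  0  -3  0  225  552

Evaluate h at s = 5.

Write h(s) = as^4 + bs^3 + cs^2 + ds + e. Substituting each data point gives a linear system:
  16a - 8b + 4c - 2d + e = 0
  a - b + c - d + e = -3
  e = 0
  81a + 27b + 9c + 3d + e = 225
  256a + 64b + 16c + 4d + e = 552
Solving the system yields a = 1, b = 3, c = 5, d = 6, e = 0.
So h(s) = s^4 + 3s^3 + 5s^2 + 6s.
Then h(5) = 1155.

1155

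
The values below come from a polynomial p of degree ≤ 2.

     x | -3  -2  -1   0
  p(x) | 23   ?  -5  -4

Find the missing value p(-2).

The 3 known points determine the degree-2 polynomial uniquely.
Write p(x) = ax^2 + bx + c. Substituting each data point gives a linear system:
  9a - 3b + c = 23
  a - b + c = -5
  c = -4
Solving the system yields a = 5, b = 6, c = -4.
So p(x) = 5x^2 + 6x - 4.
Then p(-2) = 4.

4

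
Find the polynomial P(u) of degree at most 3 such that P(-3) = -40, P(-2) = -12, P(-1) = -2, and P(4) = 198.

Using the Lagrange interpolation formula with nodes -3, -2, -1, 4:
  L_0(u) = (u + 2)(u + 1)(u - 4) / -14
  L_1(u) = (u + 3)(u + 1)(u - 4) / 6
  L_2(u) = (u + 3)(u + 2)(u - 4) / -10
  L_3(u) = (u + 3)(u + 2)(u + 1) / 210
Then P(u) = -40·L_0(u) - 12·L_1(u) - 2·L_2(u) + 198·L_3(u).
Expanding and collecting terms gives P(u) = 2u^3 + 3u^2 + 5u + 2.
Check: P(-2) = -12. ✓

P(u) = 2u^3 + 3u^2 + 5u + 2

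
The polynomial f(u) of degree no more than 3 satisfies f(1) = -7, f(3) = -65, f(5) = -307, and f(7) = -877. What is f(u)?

Using the Lagrange interpolation formula with nodes 1, 3, 5, 7:
  L_0(u) = (u - 3)(u - 5)(u - 7) / -48
  L_1(u) = (u - 1)(u - 5)(u - 7) / 16
  L_2(u) = (u - 1)(u - 3)(u - 7) / -16
  L_3(u) = (u - 1)(u - 3)(u - 5) / 48
Then f(u) = -7·L_0(u) - 65·L_1(u) - 307·L_2(u) - 877·L_3(u).
Expanding and collecting terms gives f(u) = -3u^3 + 4u^2 - 6u - 2.
Check: f(3) = -65. ✓

f(u) = -3u^3 + 4u^2 - 6u - 2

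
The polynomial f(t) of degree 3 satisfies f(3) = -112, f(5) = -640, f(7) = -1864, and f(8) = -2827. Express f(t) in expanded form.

f(t) = -6t^3 + 3t^2 + 6t + 5

Write f(t) = at^3 + bt^2 + ct + d. Substituting each data point gives a linear system:
  27a + 9b + 3c + d = -112
  125a + 25b + 5c + d = -640
  343a + 49b + 7c + d = -1864
  512a + 64b + 8c + d = -2827
Solving the system yields a = -6, b = 3, c = 6, d = 5.
So f(t) = -6t³ + 3t² + 6t + 5.
Check: f(5) = -640. ✓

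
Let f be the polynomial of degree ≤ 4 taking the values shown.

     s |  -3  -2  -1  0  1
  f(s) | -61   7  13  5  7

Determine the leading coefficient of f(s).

Write f(s) = as^4 + bs^3 + cs^2 + ds + e. Substituting each data point gives a linear system:
  81a - 27b + 9c - 3d + e = -61
  16a - 8b + 4c - 2d + e = 7
  a - b + c - d + e = 13
  e = 5
  a + b + c + d + e = 7
Solving the system yields a = -1, b = 2, c = 6, d = -5, e = 5.
So f(s) = -s⁴ + 2s³ + 6s² - 5s + 5.
The leading coefficient is -1.

-1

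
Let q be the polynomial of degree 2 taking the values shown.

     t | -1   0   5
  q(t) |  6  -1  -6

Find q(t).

q(t) = t^2 - 6t - 1

Using the Lagrange interpolation formula with nodes -1, 0, 5:
  L_0(t) = t(t - 5) / 6
  L_1(t) = (t + 1)(t - 5) / -5
  L_2(t) = (t + 1)t / 30
Then q(t) = 6·L_0(t) - 1·L_1(t) - 6·L_2(t).
Expanding and collecting terms gives q(t) = t² - 6t - 1.
Check: q(0) = -1. ✓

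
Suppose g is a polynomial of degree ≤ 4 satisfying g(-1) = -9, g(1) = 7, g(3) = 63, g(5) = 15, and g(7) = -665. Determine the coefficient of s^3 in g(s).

Write g(s) = as^4 + bs^3 + cs^2 + ds + e. Substituting each data point gives a linear system:
  a - b + c - d + e = -9
  a + b + c + d + e = 7
  81a + 27b + 9c + 3d + e = 63
  625a + 125b + 25c + 5d + e = 15
  2401a + 343b + 49c + 7d + e = -665
Solving the system yields a = -1, b = 5, c = 0, d = 3, e = 0.
So g(s) = -s⁴ + 5s³ + 3s.
The coefficient of s^3 is 5.

5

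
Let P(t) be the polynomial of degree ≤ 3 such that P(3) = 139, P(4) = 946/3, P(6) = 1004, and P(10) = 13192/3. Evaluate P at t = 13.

28387/3

Using the Lagrange interpolation formula with nodes 3, 4, 6, 10:
  L_0(t) = (t - 4)(t - 6)(t - 10) / -21
  L_1(t) = (t - 3)(t - 6)(t - 10) / 12
  L_2(t) = (t - 3)(t - 4)(t - 10) / -24
  L_3(t) = (t - 3)(t - 4)(t - 6) / 168
Then P(t) = 139·L_0(t) + 946/3·L_1(t) + 1004·L_2(t) + 13192/3·L_3(t).
Expanding and collecting terms gives P(t) = 4t^3 + 4t^2 + (1/3)t - 6.
Evaluating at t = 13: P(13) = 28387/3.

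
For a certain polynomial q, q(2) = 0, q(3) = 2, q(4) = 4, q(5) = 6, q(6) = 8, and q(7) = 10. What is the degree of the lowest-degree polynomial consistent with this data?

Forward differences of the values at n = 2, 3, 4, 5, 6, 7:
  q  : 0  2  4  6  8  10
  Δ  : 2  2  2  2  2
  Δ^2: 0  0  0  0
  Δ^3: 0  0  0
  Δ^4: 0  0
  Δ^5: 0
The first differences are constant (2) and nonzero, while all higher differences vanish, so the minimal degree is 1.

1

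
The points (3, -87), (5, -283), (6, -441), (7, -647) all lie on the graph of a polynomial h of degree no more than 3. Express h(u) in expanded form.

Write h(u) = au^3 + bu^2 + cu + d. Substituting each data point gives a linear system:
  27a + 9b + 3c + d = -87
  125a + 25b + 5c + d = -283
  216a + 36b + 6c + d = -441
  343a + 49b + 7c + d = -647
Solving the system yields a = -1, b = -6, c = -1, d = -3.
So h(u) = -u^3 - 6u^2 - u - 3.
Check: h(5) = -283. ✓

h(u) = -u^3 - 6u^2 - u - 3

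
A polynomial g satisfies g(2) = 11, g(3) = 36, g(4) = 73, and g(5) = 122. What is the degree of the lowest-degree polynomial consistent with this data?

2

Forward differences of the values at x = 2, 3, 4, 5:
  g  : 11  36  73  122
  Δ  : 25  37  49
  Δ^2: 12  12
  Δ^3: 0
The second differences are constant (12) and nonzero, while all higher differences vanish, so the minimal degree is 2.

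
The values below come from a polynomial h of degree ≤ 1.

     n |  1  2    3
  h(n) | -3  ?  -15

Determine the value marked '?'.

-9

The 2 known points determine the degree-1 polynomial uniquely.
Write h(n) = an + b. Substituting each data point gives a linear system:
  a + b = -3
  3a + b = -15
Solving the system yields a = -6, b = 3.
So h(n) = -6n + 3.
Then h(2) = -9.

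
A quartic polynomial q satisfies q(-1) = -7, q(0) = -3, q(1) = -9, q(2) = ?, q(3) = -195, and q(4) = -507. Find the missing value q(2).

The 5 known points determine the degree-4 polynomial uniquely.
Write q(u) = au^4 + bu^3 + cu^2 + du + e. Substituting each data point gives a linear system:
  a - b + c - d + e = -7
  e = -3
  a + b + c + d + e = -9
  81a + 27b + 9c + 3d + e = -195
  256a + 64b + 16c + 4d + e = -507
Solving the system yields a = -1, b = -3, c = -4, d = 2, e = -3.
So q(u) = -u^4 - 3u^3 - 4u^2 + 2u - 3.
Then q(2) = -55.

-55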